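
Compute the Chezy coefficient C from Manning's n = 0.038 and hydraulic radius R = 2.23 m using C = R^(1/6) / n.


The Chezy coefficient relates to Manning's n through C = R^(1/6) / n.
R^(1/6) = 2.23^(1/6) = 1.143012.
C = 1.143012 / 0.038 = 30.08 m^(1/2)/s.

30.08


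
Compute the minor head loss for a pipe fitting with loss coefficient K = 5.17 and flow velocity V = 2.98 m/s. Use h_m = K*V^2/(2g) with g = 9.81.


Minor loss formula: h_m = K * V^2/(2g).
V^2 = 2.98^2 = 8.8804.
V^2/(2g) = 8.8804 / 19.62 = 0.4526 m.
h_m = 5.17 * 0.4526 = 2.34 m.

2.34


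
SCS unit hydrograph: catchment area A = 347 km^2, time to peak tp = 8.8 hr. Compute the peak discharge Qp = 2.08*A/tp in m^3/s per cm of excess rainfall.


SCS formula: Qp = 2.08 * A / tp.
Qp = 2.08 * 347 / 8.8
   = 721.76 / 8.8
   = 82.02 m^3/s per cm.

82.02


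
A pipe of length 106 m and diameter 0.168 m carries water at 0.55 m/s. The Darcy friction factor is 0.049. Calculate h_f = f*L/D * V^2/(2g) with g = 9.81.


Darcy-Weisbach equation: h_f = f * (L/D) * V^2/(2g).
f * L/D = 0.049 * 106/0.168 = 30.9167.
V^2/(2g) = 0.55^2 / (2*9.81) = 0.3025 / 19.62 = 0.0154 m.
h_f = 30.9167 * 0.0154 = 0.477 m.

0.477


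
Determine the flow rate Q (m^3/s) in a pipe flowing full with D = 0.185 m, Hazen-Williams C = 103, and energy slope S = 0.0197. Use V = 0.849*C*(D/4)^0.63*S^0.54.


For a full circular pipe, R = D/4 = 0.185/4 = 0.0462 m.
V = 0.849 * 103 * 0.0462^0.63 * 0.0197^0.54
  = 0.849 * 103 * 0.144218 * 0.119953
  = 1.5128 m/s.
Pipe area A = pi*D^2/4 = pi*0.185^2/4 = 0.0269 m^2.
Q = A * V = 0.0269 * 1.5128 = 0.0407 m^3/s.

0.0407


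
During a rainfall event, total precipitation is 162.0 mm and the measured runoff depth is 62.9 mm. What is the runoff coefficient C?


The runoff coefficient C = runoff depth / rainfall depth.
C = 62.9 / 162.0
  = 0.3883.

0.3883


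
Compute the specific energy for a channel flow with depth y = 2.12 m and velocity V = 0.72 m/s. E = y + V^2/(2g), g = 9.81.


Specific energy E = y + V^2/(2g).
Velocity head = V^2/(2g) = 0.72^2 / (2*9.81) = 0.5184 / 19.62 = 0.0264 m.
E = 2.12 + 0.0264 = 2.1464 m.

2.1464


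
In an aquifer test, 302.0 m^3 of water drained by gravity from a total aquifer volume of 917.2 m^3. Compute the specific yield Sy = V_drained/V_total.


Specific yield Sy = Volume drained / Total volume.
Sy = 302.0 / 917.2
   = 0.3293.

0.3293


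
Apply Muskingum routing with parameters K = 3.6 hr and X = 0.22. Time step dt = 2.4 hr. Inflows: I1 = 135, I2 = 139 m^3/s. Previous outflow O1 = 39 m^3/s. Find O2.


Muskingum coefficients:
denom = 2*K*(1-X) + dt = 2*3.6*(1-0.22) + 2.4 = 8.016.
C0 = (dt - 2*K*X)/denom = (2.4 - 2*3.6*0.22)/8.016 = 0.1018.
C1 = (dt + 2*K*X)/denom = (2.4 + 2*3.6*0.22)/8.016 = 0.497.
C2 = (2*K*(1-X) - dt)/denom = 0.4012.
O2 = C0*I2 + C1*I1 + C2*O1
   = 0.1018*139 + 0.497*135 + 0.4012*39
   = 96.89 m^3/s.

96.89


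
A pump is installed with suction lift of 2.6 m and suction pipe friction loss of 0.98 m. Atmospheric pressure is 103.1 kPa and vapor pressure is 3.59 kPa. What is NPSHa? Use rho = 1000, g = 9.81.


NPSHa = p_atm/(rho*g) - z_s - hf_s - p_vap/(rho*g).
p_atm/(rho*g) = 103.1*1000 / (1000*9.81) = 10.51 m.
p_vap/(rho*g) = 3.59*1000 / (1000*9.81) = 0.366 m.
NPSHa = 10.51 - 2.6 - 0.98 - 0.366
      = 6.56 m.

6.56


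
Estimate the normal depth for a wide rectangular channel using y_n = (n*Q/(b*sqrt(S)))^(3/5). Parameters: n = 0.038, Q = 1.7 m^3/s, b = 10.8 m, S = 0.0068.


We use the wide-channel approximation y_n = (n*Q/(b*sqrt(S)))^(3/5).
sqrt(S) = sqrt(0.0068) = 0.082462.
Numerator: n*Q = 0.038 * 1.7 = 0.0646.
Denominator: b*sqrt(S) = 10.8 * 0.082462 = 0.89059.
arg = 0.0725.
y_n = 0.0725^(3/5) = 0.2072 m.

0.2072


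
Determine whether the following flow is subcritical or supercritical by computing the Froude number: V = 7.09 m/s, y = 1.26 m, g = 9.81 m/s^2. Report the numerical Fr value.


The Froude number is defined as Fr = V / sqrt(g*y).
g*y = 9.81 * 1.26 = 12.3606.
sqrt(g*y) = sqrt(12.3606) = 3.5158.
Fr = 7.09 / 3.5158 = 2.0166.
Since Fr > 1, the flow is supercritical.

2.0166


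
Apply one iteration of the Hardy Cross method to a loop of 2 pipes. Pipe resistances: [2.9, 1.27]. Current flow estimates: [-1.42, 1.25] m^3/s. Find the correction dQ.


Numerator terms (r*Q*|Q|): 2.9*-1.42*|-1.42| = -5.8476; 1.27*1.25*|1.25| = 1.9844.
Sum of numerator = -3.8632.
Denominator terms (r*|Q|): 2.9*|-1.42| = 4.118; 1.27*|1.25| = 1.5875.
2 * sum of denominator = 2 * 5.7055 = 11.411.
dQ = --3.8632 / 11.411 = 0.3385 m^3/s.

0.3385


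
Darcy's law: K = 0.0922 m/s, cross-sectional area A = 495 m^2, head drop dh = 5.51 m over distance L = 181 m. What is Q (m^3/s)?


Darcy's law: Q = K * A * i, where i = dh/L.
Hydraulic gradient i = 5.51 / 181 = 0.030442.
Q = 0.0922 * 495 * 0.030442
  = 1.3893 m^3/s.

1.3893


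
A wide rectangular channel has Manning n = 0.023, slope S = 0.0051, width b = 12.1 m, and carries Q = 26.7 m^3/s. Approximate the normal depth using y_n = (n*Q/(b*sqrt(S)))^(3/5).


We use the wide-channel approximation y_n = (n*Q/(b*sqrt(S)))^(3/5).
sqrt(S) = sqrt(0.0051) = 0.071414.
Numerator: n*Q = 0.023 * 26.7 = 0.6141.
Denominator: b*sqrt(S) = 12.1 * 0.071414 = 0.864109.
arg = 0.7107.
y_n = 0.7107^(3/5) = 0.8147 m.

0.8147


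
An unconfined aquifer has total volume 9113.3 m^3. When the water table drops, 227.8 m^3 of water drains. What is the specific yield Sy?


Specific yield Sy = Volume drained / Total volume.
Sy = 227.8 / 9113.3
   = 0.025.

0.025


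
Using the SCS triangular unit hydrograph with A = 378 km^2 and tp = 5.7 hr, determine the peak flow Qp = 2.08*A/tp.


SCS formula: Qp = 2.08 * A / tp.
Qp = 2.08 * 378 / 5.7
   = 786.24 / 5.7
   = 137.94 m^3/s per cm.

137.94


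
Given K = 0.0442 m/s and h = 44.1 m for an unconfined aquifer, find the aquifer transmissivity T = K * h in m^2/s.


Transmissivity is defined as T = K * h.
T = 0.0442 * 44.1
  = 1.9492 m^2/s.

1.9492


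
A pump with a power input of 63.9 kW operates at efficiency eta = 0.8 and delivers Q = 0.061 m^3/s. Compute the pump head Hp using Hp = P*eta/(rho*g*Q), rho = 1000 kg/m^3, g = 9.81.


Pump head formula: Hp = P * eta / (rho * g * Q).
Numerator: P * eta = 63.9 * 1000 * 0.8 = 51120.0 W.
Denominator: rho * g * Q = 1000 * 9.81 * 0.061 = 598.41.
Hp = 51120.0 / 598.41 = 85.43 m.

85.43


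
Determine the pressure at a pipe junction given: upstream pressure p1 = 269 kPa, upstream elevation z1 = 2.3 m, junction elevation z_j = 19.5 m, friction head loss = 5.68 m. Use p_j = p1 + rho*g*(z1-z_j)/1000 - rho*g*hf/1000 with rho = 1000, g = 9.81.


Junction pressure: p_j = p1 + rho*g*(z1 - z_j)/1000 - rho*g*hf/1000.
Elevation term = 1000*9.81*(2.3 - 19.5)/1000 = -168.732 kPa.
Friction term = 1000*9.81*5.68/1000 = 55.721 kPa.
p_j = 269 + -168.732 - 55.721 = 44.55 kPa.

44.55


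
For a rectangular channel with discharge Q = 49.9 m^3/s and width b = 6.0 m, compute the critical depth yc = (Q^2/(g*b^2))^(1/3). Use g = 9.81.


Using yc = (Q^2 / (g * b^2))^(1/3):
Q^2 = 49.9^2 = 2490.01.
g * b^2 = 9.81 * 6.0^2 = 9.81 * 36.0 = 353.16.
Q^2 / (g*b^2) = 2490.01 / 353.16 = 7.0507.
yc = 7.0507^(1/3) = 1.9175 m.

1.9175


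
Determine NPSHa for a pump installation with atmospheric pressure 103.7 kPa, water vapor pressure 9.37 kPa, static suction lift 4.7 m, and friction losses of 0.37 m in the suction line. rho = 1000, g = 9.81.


NPSHa = p_atm/(rho*g) - z_s - hf_s - p_vap/(rho*g).
p_atm/(rho*g) = 103.7*1000 / (1000*9.81) = 10.571 m.
p_vap/(rho*g) = 9.37*1000 / (1000*9.81) = 0.955 m.
NPSHa = 10.571 - 4.7 - 0.37 - 0.955
      = 4.55 m.

4.55


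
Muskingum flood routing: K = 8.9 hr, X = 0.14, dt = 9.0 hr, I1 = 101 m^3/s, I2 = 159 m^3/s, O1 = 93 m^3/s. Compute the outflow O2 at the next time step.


Muskingum coefficients:
denom = 2*K*(1-X) + dt = 2*8.9*(1-0.14) + 9.0 = 24.308.
C0 = (dt - 2*K*X)/denom = (9.0 - 2*8.9*0.14)/24.308 = 0.2677.
C1 = (dt + 2*K*X)/denom = (9.0 + 2*8.9*0.14)/24.308 = 0.4728.
C2 = (2*K*(1-X) - dt)/denom = 0.2595.
O2 = C0*I2 + C1*I1 + C2*O1
   = 0.2677*159 + 0.4728*101 + 0.2595*93
   = 114.45 m^3/s.

114.45


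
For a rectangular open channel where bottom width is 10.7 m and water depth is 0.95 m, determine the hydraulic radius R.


For a rectangular section:
Flow area A = b * y = 10.7 * 0.95 = 10.16 m^2.
Wetted perimeter P = b + 2y = 10.7 + 2*0.95 = 12.6 m.
Hydraulic radius R = A/P = 10.16 / 12.6 = 0.8067 m.

0.8067


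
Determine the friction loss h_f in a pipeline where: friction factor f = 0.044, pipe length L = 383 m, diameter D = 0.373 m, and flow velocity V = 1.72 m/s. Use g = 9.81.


Darcy-Weisbach equation: h_f = f * (L/D) * V^2/(2g).
f * L/D = 0.044 * 383/0.373 = 45.1796.
V^2/(2g) = 1.72^2 / (2*9.81) = 2.9584 / 19.62 = 0.1508 m.
h_f = 45.1796 * 0.1508 = 6.812 m.

6.812


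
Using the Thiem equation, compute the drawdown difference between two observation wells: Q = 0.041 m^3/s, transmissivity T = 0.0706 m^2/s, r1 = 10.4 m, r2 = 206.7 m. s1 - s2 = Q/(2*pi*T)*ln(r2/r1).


Thiem equation: s1 - s2 = Q/(2*pi*T) * ln(r2/r1).
ln(r2/r1) = ln(206.7/10.4) = 2.9895.
Q/(2*pi*T) = 0.041 / (2*pi*0.0706) = 0.041 / 0.4436 = 0.0924.
s1 - s2 = 0.0924 * 2.9895 = 0.2763 m.

0.2763


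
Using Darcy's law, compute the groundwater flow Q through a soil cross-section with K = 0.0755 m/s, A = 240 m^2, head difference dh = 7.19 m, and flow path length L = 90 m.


Darcy's law: Q = K * A * i, where i = dh/L.
Hydraulic gradient i = 7.19 / 90 = 0.079889.
Q = 0.0755 * 240 * 0.079889
  = 1.4476 m^3/s.

1.4476


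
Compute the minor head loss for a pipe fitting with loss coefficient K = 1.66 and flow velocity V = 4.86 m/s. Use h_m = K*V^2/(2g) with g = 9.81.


Minor loss formula: h_m = K * V^2/(2g).
V^2 = 4.86^2 = 23.6196.
V^2/(2g) = 23.6196 / 19.62 = 1.2039 m.
h_m = 1.66 * 1.2039 = 1.9984 m.

1.9984


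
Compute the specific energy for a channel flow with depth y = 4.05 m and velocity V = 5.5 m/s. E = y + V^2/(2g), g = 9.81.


Specific energy E = y + V^2/(2g).
Velocity head = V^2/(2g) = 5.5^2 / (2*9.81) = 30.25 / 19.62 = 1.5418 m.
E = 4.05 + 1.5418 = 5.5918 m.

5.5918


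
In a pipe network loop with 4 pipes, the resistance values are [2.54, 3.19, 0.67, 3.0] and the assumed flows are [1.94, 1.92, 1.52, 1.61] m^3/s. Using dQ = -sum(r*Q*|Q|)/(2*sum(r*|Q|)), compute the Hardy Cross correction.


Numerator terms (r*Q*|Q|): 2.54*1.94*|1.94| = 9.5595; 3.19*1.92*|1.92| = 11.7596; 0.67*1.52*|1.52| = 1.548; 3.0*1.61*|1.61| = 7.7763.
Sum of numerator = 30.6434.
Denominator terms (r*|Q|): 2.54*|1.94| = 4.9276; 3.19*|1.92| = 6.1248; 0.67*|1.52| = 1.0184; 3.0*|1.61| = 4.83.
2 * sum of denominator = 2 * 16.9008 = 33.8016.
dQ = -30.6434 / 33.8016 = -0.9066 m^3/s.

-0.9066


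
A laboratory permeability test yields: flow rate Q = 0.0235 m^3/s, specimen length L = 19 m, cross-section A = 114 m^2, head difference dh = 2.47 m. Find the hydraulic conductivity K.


From K = Q*L / (A*dh):
Numerator: Q*L = 0.0235 * 19 = 0.4465.
Denominator: A*dh = 114 * 2.47 = 281.58.
K = 0.4465 / 281.58 = 0.001586 m/s.

0.001586


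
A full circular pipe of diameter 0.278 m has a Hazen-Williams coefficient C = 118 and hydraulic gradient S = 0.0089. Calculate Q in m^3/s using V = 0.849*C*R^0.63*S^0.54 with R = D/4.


For a full circular pipe, R = D/4 = 0.278/4 = 0.0695 m.
V = 0.849 * 118 * 0.0695^0.63 * 0.0089^0.54
  = 0.849 * 118 * 0.186402 * 0.078104
  = 1.4585 m/s.
Pipe area A = pi*D^2/4 = pi*0.278^2/4 = 0.0607 m^2.
Q = A * V = 0.0607 * 1.4585 = 0.0885 m^3/s.

0.0885


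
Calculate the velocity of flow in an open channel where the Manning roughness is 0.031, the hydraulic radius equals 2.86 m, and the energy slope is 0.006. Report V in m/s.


Manning's equation gives V = (1/n) * R^(2/3) * S^(1/2).
First, compute R^(2/3) = 2.86^(2/3) = 2.0149.
Next, S^(1/2) = 0.006^(1/2) = 0.07746.
Then 1/n = 1/0.031 = 32.26.
V = 32.26 * 2.0149 * 0.07746 = 5.0345 m/s.

5.0345


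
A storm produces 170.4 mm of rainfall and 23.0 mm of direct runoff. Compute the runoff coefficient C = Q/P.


The runoff coefficient C = runoff depth / rainfall depth.
C = 23.0 / 170.4
  = 0.135.

0.135


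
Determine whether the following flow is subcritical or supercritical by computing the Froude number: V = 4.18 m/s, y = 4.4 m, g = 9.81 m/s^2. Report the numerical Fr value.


The Froude number is defined as Fr = V / sqrt(g*y).
g*y = 9.81 * 4.4 = 43.164.
sqrt(g*y) = sqrt(43.164) = 6.5699.
Fr = 4.18 / 6.5699 = 0.6362.
Since Fr < 1, the flow is subcritical.

0.6362


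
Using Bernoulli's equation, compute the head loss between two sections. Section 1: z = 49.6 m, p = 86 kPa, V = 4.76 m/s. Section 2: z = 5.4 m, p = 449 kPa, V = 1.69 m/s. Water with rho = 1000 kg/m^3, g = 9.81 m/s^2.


Total head at each section: H = z + p/(rho*g) + V^2/(2g).
H1 = 49.6 + 86*1000/(1000*9.81) + 4.76^2/(2*9.81)
   = 49.6 + 8.767 + 1.1548
   = 59.521 m.
H2 = 5.4 + 449*1000/(1000*9.81) + 1.69^2/(2*9.81)
   = 5.4 + 45.77 + 0.1456
   = 51.315 m.
h_L = H1 - H2 = 59.521 - 51.315 = 8.206 m.

8.206


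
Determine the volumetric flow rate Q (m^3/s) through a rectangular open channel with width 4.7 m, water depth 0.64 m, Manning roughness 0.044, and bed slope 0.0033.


For a rectangular channel, the cross-sectional area A = b * y = 4.7 * 0.64 = 3.01 m^2.
The wetted perimeter P = b + 2y = 4.7 + 2*0.64 = 5.98 m.
Hydraulic radius R = A/P = 3.01/5.98 = 0.503 m.
Velocity V = (1/n)*R^(2/3)*S^(1/2) = (1/0.044)*0.503^(2/3)*0.0033^(1/2) = 0.8258 m/s.
Discharge Q = A * V = 3.01 * 0.8258 = 2.484 m^3/s.

2.484


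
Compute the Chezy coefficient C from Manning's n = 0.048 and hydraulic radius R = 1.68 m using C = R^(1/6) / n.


The Chezy coefficient relates to Manning's n through C = R^(1/6) / n.
R^(1/6) = 1.68^(1/6) = 1.090314.
C = 1.090314 / 0.048 = 22.71 m^(1/2)/s.

22.71


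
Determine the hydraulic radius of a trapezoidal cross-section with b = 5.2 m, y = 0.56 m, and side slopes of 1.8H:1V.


For a trapezoidal section with side slope z:
A = (b + z*y)*y = (5.2 + 1.8*0.56)*0.56 = 3.476 m^2.
P = b + 2*y*sqrt(1 + z^2) = 5.2 + 2*0.56*sqrt(1 + 1.8^2) = 7.506 m.
R = A/P = 3.476 / 7.506 = 0.4631 m.

0.4631


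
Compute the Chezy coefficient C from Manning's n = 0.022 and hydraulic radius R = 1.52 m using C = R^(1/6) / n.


The Chezy coefficient relates to Manning's n through C = R^(1/6) / n.
R^(1/6) = 1.52^(1/6) = 1.072278.
C = 1.072278 / 0.022 = 48.74 m^(1/2)/s.

48.74


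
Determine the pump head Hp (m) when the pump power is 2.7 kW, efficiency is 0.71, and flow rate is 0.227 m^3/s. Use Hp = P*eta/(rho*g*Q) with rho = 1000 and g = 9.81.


Pump head formula: Hp = P * eta / (rho * g * Q).
Numerator: P * eta = 2.7 * 1000 * 0.71 = 1917.0 W.
Denominator: rho * g * Q = 1000 * 9.81 * 0.227 = 2226.87.
Hp = 1917.0 / 2226.87 = 0.86 m.

0.86


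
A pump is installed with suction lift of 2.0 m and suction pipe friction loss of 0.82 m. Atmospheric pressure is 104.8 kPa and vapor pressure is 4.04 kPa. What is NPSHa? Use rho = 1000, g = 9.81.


NPSHa = p_atm/(rho*g) - z_s - hf_s - p_vap/(rho*g).
p_atm/(rho*g) = 104.8*1000 / (1000*9.81) = 10.683 m.
p_vap/(rho*g) = 4.04*1000 / (1000*9.81) = 0.412 m.
NPSHa = 10.683 - 2.0 - 0.82 - 0.412
      = 7.45 m.

7.45


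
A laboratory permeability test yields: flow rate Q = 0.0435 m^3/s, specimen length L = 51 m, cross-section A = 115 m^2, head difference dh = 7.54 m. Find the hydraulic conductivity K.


From K = Q*L / (A*dh):
Numerator: Q*L = 0.0435 * 51 = 2.2185.
Denominator: A*dh = 115 * 7.54 = 867.1.
K = 2.2185 / 867.1 = 0.002559 m/s.

0.002559


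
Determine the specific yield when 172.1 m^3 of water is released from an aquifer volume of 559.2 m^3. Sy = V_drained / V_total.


Specific yield Sy = Volume drained / Total volume.
Sy = 172.1 / 559.2
   = 0.3078.

0.3078


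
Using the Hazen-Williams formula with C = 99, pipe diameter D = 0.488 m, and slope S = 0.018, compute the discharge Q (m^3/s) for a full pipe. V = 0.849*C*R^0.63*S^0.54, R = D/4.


For a full circular pipe, R = D/4 = 0.488/4 = 0.122 m.
V = 0.849 * 99 * 0.122^0.63 * 0.018^0.54
  = 0.849 * 99 * 0.265709 * 0.114248
  = 2.5515 m/s.
Pipe area A = pi*D^2/4 = pi*0.488^2/4 = 0.187 m^2.
Q = A * V = 0.187 * 2.5515 = 0.4772 m^3/s.

0.4772


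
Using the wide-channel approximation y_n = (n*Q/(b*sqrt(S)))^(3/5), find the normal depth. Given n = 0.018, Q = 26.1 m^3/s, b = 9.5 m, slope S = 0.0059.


We use the wide-channel approximation y_n = (n*Q/(b*sqrt(S)))^(3/5).
sqrt(S) = sqrt(0.0059) = 0.076811.
Numerator: n*Q = 0.018 * 26.1 = 0.4698.
Denominator: b*sqrt(S) = 9.5 * 0.076811 = 0.729705.
arg = 0.6438.
y_n = 0.6438^(3/5) = 0.7678 m.

0.7678


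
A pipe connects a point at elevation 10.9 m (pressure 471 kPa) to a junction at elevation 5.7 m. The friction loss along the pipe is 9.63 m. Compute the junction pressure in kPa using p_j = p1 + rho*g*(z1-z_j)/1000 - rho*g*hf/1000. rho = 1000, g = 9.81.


Junction pressure: p_j = p1 + rho*g*(z1 - z_j)/1000 - rho*g*hf/1000.
Elevation term = 1000*9.81*(10.9 - 5.7)/1000 = 51.012 kPa.
Friction term = 1000*9.81*9.63/1000 = 94.47 kPa.
p_j = 471 + 51.012 - 94.47 = 427.54 kPa.

427.54


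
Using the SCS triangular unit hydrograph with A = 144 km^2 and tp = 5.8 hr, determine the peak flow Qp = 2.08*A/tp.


SCS formula: Qp = 2.08 * A / tp.
Qp = 2.08 * 144 / 5.8
   = 299.52 / 5.8
   = 51.64 m^3/s per cm.

51.64


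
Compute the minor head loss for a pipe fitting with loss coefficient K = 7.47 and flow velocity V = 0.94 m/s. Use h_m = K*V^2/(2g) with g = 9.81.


Minor loss formula: h_m = K * V^2/(2g).
V^2 = 0.94^2 = 0.8836.
V^2/(2g) = 0.8836 / 19.62 = 0.045 m.
h_m = 7.47 * 0.045 = 0.3364 m.

0.3364


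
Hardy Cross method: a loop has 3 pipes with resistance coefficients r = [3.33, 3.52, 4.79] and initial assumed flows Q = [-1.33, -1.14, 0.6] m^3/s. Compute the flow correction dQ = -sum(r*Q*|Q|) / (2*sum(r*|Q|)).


Numerator terms (r*Q*|Q|): 3.33*-1.33*|-1.33| = -5.8904; 3.52*-1.14*|-1.14| = -4.5746; 4.79*0.6*|0.6| = 1.7244.
Sum of numerator = -8.7406.
Denominator terms (r*|Q|): 3.33*|-1.33| = 4.4289; 3.52*|-1.14| = 4.0128; 4.79*|0.6| = 2.874.
2 * sum of denominator = 2 * 11.3157 = 22.6314.
dQ = --8.7406 / 22.6314 = 0.3862 m^3/s.

0.3862


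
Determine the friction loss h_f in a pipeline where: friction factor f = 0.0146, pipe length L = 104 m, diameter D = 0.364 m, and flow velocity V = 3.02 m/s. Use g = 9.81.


Darcy-Weisbach equation: h_f = f * (L/D) * V^2/(2g).
f * L/D = 0.0146 * 104/0.364 = 4.1714.
V^2/(2g) = 3.02^2 / (2*9.81) = 9.1204 / 19.62 = 0.4649 m.
h_f = 4.1714 * 0.4649 = 1.939 m.

1.939


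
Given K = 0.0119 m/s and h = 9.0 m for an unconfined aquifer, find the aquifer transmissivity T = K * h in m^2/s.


Transmissivity is defined as T = K * h.
T = 0.0119 * 9.0
  = 0.1071 m^2/s.

0.1071


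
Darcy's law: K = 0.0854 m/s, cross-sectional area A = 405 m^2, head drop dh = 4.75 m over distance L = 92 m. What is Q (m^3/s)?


Darcy's law: Q = K * A * i, where i = dh/L.
Hydraulic gradient i = 4.75 / 92 = 0.05163.
Q = 0.0854 * 405 * 0.05163
  = 1.7857 m^3/s.

1.7857


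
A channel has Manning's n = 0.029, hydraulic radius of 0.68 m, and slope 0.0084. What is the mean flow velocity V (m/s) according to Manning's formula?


Manning's equation gives V = (1/n) * R^(2/3) * S^(1/2).
First, compute R^(2/3) = 0.68^(2/3) = 0.7733.
Next, S^(1/2) = 0.0084^(1/2) = 0.091652.
Then 1/n = 1/0.029 = 34.48.
V = 34.48 * 0.7733 * 0.091652 = 2.4439 m/s.

2.4439


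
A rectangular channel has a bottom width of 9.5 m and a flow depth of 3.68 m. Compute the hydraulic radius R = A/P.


For a rectangular section:
Flow area A = b * y = 9.5 * 3.68 = 34.96 m^2.
Wetted perimeter P = b + 2y = 9.5 + 2*3.68 = 16.86 m.
Hydraulic radius R = A/P = 34.96 / 16.86 = 2.0735 m.

2.0735


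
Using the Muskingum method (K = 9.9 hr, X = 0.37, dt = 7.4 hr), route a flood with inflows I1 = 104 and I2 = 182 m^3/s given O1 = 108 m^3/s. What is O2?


Muskingum coefficients:
denom = 2*K*(1-X) + dt = 2*9.9*(1-0.37) + 7.4 = 19.874.
C0 = (dt - 2*K*X)/denom = (7.4 - 2*9.9*0.37)/19.874 = 0.0037.
C1 = (dt + 2*K*X)/denom = (7.4 + 2*9.9*0.37)/19.874 = 0.741.
C2 = (2*K*(1-X) - dt)/denom = 0.2553.
O2 = C0*I2 + C1*I1 + C2*O1
   = 0.0037*182 + 0.741*104 + 0.2553*108
   = 105.31 m^3/s.

105.31


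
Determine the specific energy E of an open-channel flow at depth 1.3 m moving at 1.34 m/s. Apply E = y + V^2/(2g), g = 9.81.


Specific energy E = y + V^2/(2g).
Velocity head = V^2/(2g) = 1.34^2 / (2*9.81) = 1.7956 / 19.62 = 0.0915 m.
E = 1.3 + 0.0915 = 1.3915 m.

1.3915


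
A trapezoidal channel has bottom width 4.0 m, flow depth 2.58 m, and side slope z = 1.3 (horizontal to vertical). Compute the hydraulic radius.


For a trapezoidal section with side slope z:
A = (b + z*y)*y = (4.0 + 1.3*2.58)*2.58 = 18.973 m^2.
P = b + 2*y*sqrt(1 + z^2) = 4.0 + 2*2.58*sqrt(1 + 1.3^2) = 12.463 m.
R = A/P = 18.973 / 12.463 = 1.5224 m.

1.5224


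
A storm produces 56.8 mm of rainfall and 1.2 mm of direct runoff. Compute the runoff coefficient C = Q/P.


The runoff coefficient C = runoff depth / rainfall depth.
C = 1.2 / 56.8
  = 0.0211.

0.0211


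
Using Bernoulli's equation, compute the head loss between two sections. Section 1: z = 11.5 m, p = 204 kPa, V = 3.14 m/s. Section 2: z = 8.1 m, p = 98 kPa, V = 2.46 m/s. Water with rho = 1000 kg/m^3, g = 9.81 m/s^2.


Total head at each section: H = z + p/(rho*g) + V^2/(2g).
H1 = 11.5 + 204*1000/(1000*9.81) + 3.14^2/(2*9.81)
   = 11.5 + 20.795 + 0.5025
   = 32.798 m.
H2 = 8.1 + 98*1000/(1000*9.81) + 2.46^2/(2*9.81)
   = 8.1 + 9.99 + 0.3084
   = 18.398 m.
h_L = H1 - H2 = 32.798 - 18.398 = 14.399 m.

14.399


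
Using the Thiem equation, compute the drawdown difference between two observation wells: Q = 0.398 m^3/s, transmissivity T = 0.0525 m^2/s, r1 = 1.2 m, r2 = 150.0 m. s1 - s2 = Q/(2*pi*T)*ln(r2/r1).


Thiem equation: s1 - s2 = Q/(2*pi*T) * ln(r2/r1).
ln(r2/r1) = ln(150.0/1.2) = 4.8283.
Q/(2*pi*T) = 0.398 / (2*pi*0.0525) = 0.398 / 0.3299 = 1.2065.
s1 - s2 = 1.2065 * 4.8283 = 5.8256 m.

5.8256


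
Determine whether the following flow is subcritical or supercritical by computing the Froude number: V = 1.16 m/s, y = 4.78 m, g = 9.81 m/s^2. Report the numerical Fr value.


The Froude number is defined as Fr = V / sqrt(g*y).
g*y = 9.81 * 4.78 = 46.8918.
sqrt(g*y) = sqrt(46.8918) = 6.8478.
Fr = 1.16 / 6.8478 = 0.1694.
Since Fr < 1, the flow is subcritical.

0.1694


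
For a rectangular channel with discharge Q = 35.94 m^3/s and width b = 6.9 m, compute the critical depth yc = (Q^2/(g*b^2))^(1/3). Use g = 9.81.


Using yc = (Q^2 / (g * b^2))^(1/3):
Q^2 = 35.94^2 = 1291.68.
g * b^2 = 9.81 * 6.9^2 = 9.81 * 47.61 = 467.05.
Q^2 / (g*b^2) = 1291.68 / 467.05 = 2.7656.
yc = 2.7656^(1/3) = 1.4037 m.

1.4037


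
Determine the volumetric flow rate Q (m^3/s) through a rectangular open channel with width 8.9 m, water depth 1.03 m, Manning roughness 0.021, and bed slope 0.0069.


For a rectangular channel, the cross-sectional area A = b * y = 8.9 * 1.03 = 9.17 m^2.
The wetted perimeter P = b + 2y = 8.9 + 2*1.03 = 10.96 m.
Hydraulic radius R = A/P = 9.17/10.96 = 0.8364 m.
Velocity V = (1/n)*R^(2/3)*S^(1/2) = (1/0.021)*0.8364^(2/3)*0.0069^(1/2) = 3.5114 m/s.
Discharge Q = A * V = 9.17 * 3.5114 = 32.189 m^3/s.

32.189


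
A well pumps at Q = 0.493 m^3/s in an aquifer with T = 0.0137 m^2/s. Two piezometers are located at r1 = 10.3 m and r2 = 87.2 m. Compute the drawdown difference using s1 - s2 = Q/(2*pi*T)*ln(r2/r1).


Thiem equation: s1 - s2 = Q/(2*pi*T) * ln(r2/r1).
ln(r2/r1) = ln(87.2/10.3) = 2.1361.
Q/(2*pi*T) = 0.493 / (2*pi*0.0137) = 0.493 / 0.0861 = 5.7273.
s1 - s2 = 5.7273 * 2.1361 = 12.2338 m.

12.2338


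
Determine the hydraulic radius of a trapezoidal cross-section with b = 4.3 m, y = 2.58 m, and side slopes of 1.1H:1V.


For a trapezoidal section with side slope z:
A = (b + z*y)*y = (4.3 + 1.1*2.58)*2.58 = 18.416 m^2.
P = b + 2*y*sqrt(1 + z^2) = 4.3 + 2*2.58*sqrt(1 + 1.1^2) = 11.971 m.
R = A/P = 18.416 / 11.971 = 1.5384 m.

1.5384


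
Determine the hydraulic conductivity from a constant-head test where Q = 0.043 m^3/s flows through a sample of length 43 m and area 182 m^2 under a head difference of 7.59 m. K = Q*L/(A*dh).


From K = Q*L / (A*dh):
Numerator: Q*L = 0.043 * 43 = 1.849.
Denominator: A*dh = 182 * 7.59 = 1381.38.
K = 1.849 / 1381.38 = 0.001339 m/s.

0.001339


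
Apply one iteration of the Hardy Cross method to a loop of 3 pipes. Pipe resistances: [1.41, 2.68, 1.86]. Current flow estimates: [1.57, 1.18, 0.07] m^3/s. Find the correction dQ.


Numerator terms (r*Q*|Q|): 1.41*1.57*|1.57| = 3.4755; 2.68*1.18*|1.18| = 3.7316; 1.86*0.07*|0.07| = 0.0091.
Sum of numerator = 7.2163.
Denominator terms (r*|Q|): 1.41*|1.57| = 2.2137; 2.68*|1.18| = 3.1624; 1.86*|0.07| = 0.1302.
2 * sum of denominator = 2 * 5.5063 = 11.0126.
dQ = -7.2163 / 11.0126 = -0.6553 m^3/s.

-0.6553


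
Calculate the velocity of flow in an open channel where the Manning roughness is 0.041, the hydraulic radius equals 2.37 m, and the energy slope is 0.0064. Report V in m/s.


Manning's equation gives V = (1/n) * R^(2/3) * S^(1/2).
First, compute R^(2/3) = 2.37^(2/3) = 1.7776.
Next, S^(1/2) = 0.0064^(1/2) = 0.08.
Then 1/n = 1/0.041 = 24.39.
V = 24.39 * 1.7776 * 0.08 = 3.4685 m/s.

3.4685


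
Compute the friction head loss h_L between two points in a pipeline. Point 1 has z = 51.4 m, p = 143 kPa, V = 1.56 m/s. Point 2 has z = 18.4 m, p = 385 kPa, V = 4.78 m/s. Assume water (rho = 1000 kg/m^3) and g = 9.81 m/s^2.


Total head at each section: H = z + p/(rho*g) + V^2/(2g).
H1 = 51.4 + 143*1000/(1000*9.81) + 1.56^2/(2*9.81)
   = 51.4 + 14.577 + 0.124
   = 66.101 m.
H2 = 18.4 + 385*1000/(1000*9.81) + 4.78^2/(2*9.81)
   = 18.4 + 39.246 + 1.1645
   = 58.81 m.
h_L = H1 - H2 = 66.101 - 58.81 = 7.291 m.

7.291


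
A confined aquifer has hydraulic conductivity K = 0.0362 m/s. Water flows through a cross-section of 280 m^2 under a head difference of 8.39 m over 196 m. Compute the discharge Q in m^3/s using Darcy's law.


Darcy's law: Q = K * A * i, where i = dh/L.
Hydraulic gradient i = 8.39 / 196 = 0.042806.
Q = 0.0362 * 280 * 0.042806
  = 0.4339 m^3/s.

0.4339


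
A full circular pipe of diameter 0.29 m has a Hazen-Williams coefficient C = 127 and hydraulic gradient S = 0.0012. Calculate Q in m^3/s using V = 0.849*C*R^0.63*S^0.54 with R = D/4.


For a full circular pipe, R = D/4 = 0.29/4 = 0.0725 m.
V = 0.849 * 127 * 0.0725^0.63 * 0.0012^0.54
  = 0.849 * 127 * 0.191431 * 0.02647
  = 0.5464 m/s.
Pipe area A = pi*D^2/4 = pi*0.29^2/4 = 0.0661 m^2.
Q = A * V = 0.0661 * 0.5464 = 0.0361 m^3/s.

0.0361


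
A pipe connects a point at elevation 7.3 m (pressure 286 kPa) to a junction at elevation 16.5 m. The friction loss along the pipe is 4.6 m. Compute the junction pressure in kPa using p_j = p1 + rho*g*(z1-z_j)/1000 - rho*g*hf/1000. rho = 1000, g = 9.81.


Junction pressure: p_j = p1 + rho*g*(z1 - z_j)/1000 - rho*g*hf/1000.
Elevation term = 1000*9.81*(7.3 - 16.5)/1000 = -90.252 kPa.
Friction term = 1000*9.81*4.6/1000 = 45.126 kPa.
p_j = 286 + -90.252 - 45.126 = 150.62 kPa.

150.62


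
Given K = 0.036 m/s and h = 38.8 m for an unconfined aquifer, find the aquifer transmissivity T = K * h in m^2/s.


Transmissivity is defined as T = K * h.
T = 0.036 * 38.8
  = 1.3968 m^2/s.

1.3968


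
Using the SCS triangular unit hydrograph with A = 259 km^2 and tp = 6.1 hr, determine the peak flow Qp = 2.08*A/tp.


SCS formula: Qp = 2.08 * A / tp.
Qp = 2.08 * 259 / 6.1
   = 538.72 / 6.1
   = 88.31 m^3/s per cm.

88.31


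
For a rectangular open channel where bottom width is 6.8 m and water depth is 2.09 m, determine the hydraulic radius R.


For a rectangular section:
Flow area A = b * y = 6.8 * 2.09 = 14.21 m^2.
Wetted perimeter P = b + 2y = 6.8 + 2*2.09 = 10.98 m.
Hydraulic radius R = A/P = 14.21 / 10.98 = 1.2944 m.

1.2944


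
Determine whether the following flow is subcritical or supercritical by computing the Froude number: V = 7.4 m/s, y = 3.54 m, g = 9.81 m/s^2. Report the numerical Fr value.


The Froude number is defined as Fr = V / sqrt(g*y).
g*y = 9.81 * 3.54 = 34.7274.
sqrt(g*y) = sqrt(34.7274) = 5.893.
Fr = 7.4 / 5.893 = 1.2557.
Since Fr > 1, the flow is supercritical.

1.2557


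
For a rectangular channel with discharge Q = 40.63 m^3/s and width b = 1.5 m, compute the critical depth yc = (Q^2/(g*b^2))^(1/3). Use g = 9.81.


Using yc = (Q^2 / (g * b^2))^(1/3):
Q^2 = 40.63^2 = 1650.8.
g * b^2 = 9.81 * 1.5^2 = 9.81 * 2.25 = 22.07.
Q^2 / (g*b^2) = 1650.8 / 22.07 = 74.7984.
yc = 74.7984^(1/3) = 4.2132 m.

4.2132


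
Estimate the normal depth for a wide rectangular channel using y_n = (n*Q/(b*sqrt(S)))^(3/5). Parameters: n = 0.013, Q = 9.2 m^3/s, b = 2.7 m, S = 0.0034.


We use the wide-channel approximation y_n = (n*Q/(b*sqrt(S)))^(3/5).
sqrt(S) = sqrt(0.0034) = 0.05831.
Numerator: n*Q = 0.013 * 9.2 = 0.1196.
Denominator: b*sqrt(S) = 2.7 * 0.05831 = 0.157437.
arg = 0.7597.
y_n = 0.7597^(3/5) = 0.848 m.

0.848


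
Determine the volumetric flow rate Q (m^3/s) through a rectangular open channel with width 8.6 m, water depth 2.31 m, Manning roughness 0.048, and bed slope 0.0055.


For a rectangular channel, the cross-sectional area A = b * y = 8.6 * 2.31 = 19.87 m^2.
The wetted perimeter P = b + 2y = 8.6 + 2*2.31 = 13.22 m.
Hydraulic radius R = A/P = 19.87/13.22 = 1.5027 m.
Velocity V = (1/n)*R^(2/3)*S^(1/2) = (1/0.048)*1.5027^(2/3)*0.0055^(1/2) = 2.027 m/s.
Discharge Q = A * V = 19.87 * 2.027 = 40.269 m^3/s.

40.269


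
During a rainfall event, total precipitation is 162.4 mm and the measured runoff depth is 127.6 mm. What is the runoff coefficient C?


The runoff coefficient C = runoff depth / rainfall depth.
C = 127.6 / 162.4
  = 0.7857.

0.7857


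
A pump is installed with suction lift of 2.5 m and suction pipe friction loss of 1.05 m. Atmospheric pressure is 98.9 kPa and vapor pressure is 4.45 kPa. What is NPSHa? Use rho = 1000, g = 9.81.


NPSHa = p_atm/(rho*g) - z_s - hf_s - p_vap/(rho*g).
p_atm/(rho*g) = 98.9*1000 / (1000*9.81) = 10.082 m.
p_vap/(rho*g) = 4.45*1000 / (1000*9.81) = 0.454 m.
NPSHa = 10.082 - 2.5 - 1.05 - 0.454
      = 6.08 m.

6.08


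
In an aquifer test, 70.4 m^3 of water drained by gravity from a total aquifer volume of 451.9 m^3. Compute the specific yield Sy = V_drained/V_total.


Specific yield Sy = Volume drained / Total volume.
Sy = 70.4 / 451.9
   = 0.1558.

0.1558


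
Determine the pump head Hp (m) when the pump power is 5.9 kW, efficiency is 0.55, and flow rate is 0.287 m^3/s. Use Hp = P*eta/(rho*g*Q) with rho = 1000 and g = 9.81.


Pump head formula: Hp = P * eta / (rho * g * Q).
Numerator: P * eta = 5.9 * 1000 * 0.55 = 3245.0 W.
Denominator: rho * g * Q = 1000 * 9.81 * 0.287 = 2815.47.
Hp = 3245.0 / 2815.47 = 1.15 m.

1.15


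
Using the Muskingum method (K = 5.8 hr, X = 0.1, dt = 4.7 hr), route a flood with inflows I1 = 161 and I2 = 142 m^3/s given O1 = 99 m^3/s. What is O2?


Muskingum coefficients:
denom = 2*K*(1-X) + dt = 2*5.8*(1-0.1) + 4.7 = 15.14.
C0 = (dt - 2*K*X)/denom = (4.7 - 2*5.8*0.1)/15.14 = 0.2338.
C1 = (dt + 2*K*X)/denom = (4.7 + 2*5.8*0.1)/15.14 = 0.3871.
C2 = (2*K*(1-X) - dt)/denom = 0.3791.
O2 = C0*I2 + C1*I1 + C2*O1
   = 0.2338*142 + 0.3871*161 + 0.3791*99
   = 133.05 m^3/s.

133.05


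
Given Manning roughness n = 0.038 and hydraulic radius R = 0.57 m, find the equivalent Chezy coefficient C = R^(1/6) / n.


The Chezy coefficient relates to Manning's n through C = R^(1/6) / n.
R^(1/6) = 0.57^(1/6) = 0.910568.
C = 0.910568 / 0.038 = 23.96 m^(1/2)/s.

23.96


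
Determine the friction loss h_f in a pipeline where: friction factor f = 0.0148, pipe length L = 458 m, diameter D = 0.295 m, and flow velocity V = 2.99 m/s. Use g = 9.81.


Darcy-Weisbach equation: h_f = f * (L/D) * V^2/(2g).
f * L/D = 0.0148 * 458/0.295 = 22.9776.
V^2/(2g) = 2.99^2 / (2*9.81) = 8.9401 / 19.62 = 0.4557 m.
h_f = 22.9776 * 0.4557 = 10.47 m.

10.47


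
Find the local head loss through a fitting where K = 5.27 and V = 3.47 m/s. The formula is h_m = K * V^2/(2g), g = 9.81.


Minor loss formula: h_m = K * V^2/(2g).
V^2 = 3.47^2 = 12.0409.
V^2/(2g) = 12.0409 / 19.62 = 0.6137 m.
h_m = 5.27 * 0.6137 = 3.2342 m.

3.2342


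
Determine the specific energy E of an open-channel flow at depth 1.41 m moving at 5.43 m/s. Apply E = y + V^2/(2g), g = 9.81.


Specific energy E = y + V^2/(2g).
Velocity head = V^2/(2g) = 5.43^2 / (2*9.81) = 29.4849 / 19.62 = 1.5028 m.
E = 1.41 + 1.5028 = 2.9128 m.

2.9128


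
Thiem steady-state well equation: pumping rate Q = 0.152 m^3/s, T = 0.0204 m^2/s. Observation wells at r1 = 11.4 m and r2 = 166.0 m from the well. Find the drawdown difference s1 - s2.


Thiem equation: s1 - s2 = Q/(2*pi*T) * ln(r2/r1).
ln(r2/r1) = ln(166.0/11.4) = 2.6784.
Q/(2*pi*T) = 0.152 / (2*pi*0.0204) = 0.152 / 0.1282 = 1.1859.
s1 - s2 = 1.1859 * 2.6784 = 3.1762 m.

3.1762


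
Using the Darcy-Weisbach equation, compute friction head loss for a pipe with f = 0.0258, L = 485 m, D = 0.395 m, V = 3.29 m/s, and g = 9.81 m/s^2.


Darcy-Weisbach equation: h_f = f * (L/D) * V^2/(2g).
f * L/D = 0.0258 * 485/0.395 = 31.6785.
V^2/(2g) = 3.29^2 / (2*9.81) = 10.8241 / 19.62 = 0.5517 m.
h_f = 31.6785 * 0.5517 = 17.477 m.

17.477


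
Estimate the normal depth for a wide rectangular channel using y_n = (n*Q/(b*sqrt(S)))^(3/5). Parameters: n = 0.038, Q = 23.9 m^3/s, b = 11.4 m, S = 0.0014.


We use the wide-channel approximation y_n = (n*Q/(b*sqrt(S)))^(3/5).
sqrt(S) = sqrt(0.0014) = 0.037417.
Numerator: n*Q = 0.038 * 23.9 = 0.9082.
Denominator: b*sqrt(S) = 11.4 * 0.037417 = 0.426554.
arg = 2.1292.
y_n = 2.1292^(3/5) = 1.5737 m.

1.5737


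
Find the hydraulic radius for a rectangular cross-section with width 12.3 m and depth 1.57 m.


For a rectangular section:
Flow area A = b * y = 12.3 * 1.57 = 19.31 m^2.
Wetted perimeter P = b + 2y = 12.3 + 2*1.57 = 15.44 m.
Hydraulic radius R = A/P = 19.31 / 15.44 = 1.2507 m.

1.2507


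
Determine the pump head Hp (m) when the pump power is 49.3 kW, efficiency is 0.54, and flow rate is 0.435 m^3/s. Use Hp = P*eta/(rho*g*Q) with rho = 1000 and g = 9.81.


Pump head formula: Hp = P * eta / (rho * g * Q).
Numerator: P * eta = 49.3 * 1000 * 0.54 = 26622.0 W.
Denominator: rho * g * Q = 1000 * 9.81 * 0.435 = 4267.35.
Hp = 26622.0 / 4267.35 = 6.24 m.

6.24


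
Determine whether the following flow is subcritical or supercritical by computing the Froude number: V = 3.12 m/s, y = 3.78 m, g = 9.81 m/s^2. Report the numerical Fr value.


The Froude number is defined as Fr = V / sqrt(g*y).
g*y = 9.81 * 3.78 = 37.0818.
sqrt(g*y) = sqrt(37.0818) = 6.0895.
Fr = 3.12 / 6.0895 = 0.5124.
Since Fr < 1, the flow is subcritical.

0.5124


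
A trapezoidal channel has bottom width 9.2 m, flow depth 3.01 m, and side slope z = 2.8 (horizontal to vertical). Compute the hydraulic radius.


For a trapezoidal section with side slope z:
A = (b + z*y)*y = (9.2 + 2.8*3.01)*3.01 = 53.06 m^2.
P = b + 2*y*sqrt(1 + z^2) = 9.2 + 2*3.01*sqrt(1 + 2.8^2) = 27.099 m.
R = A/P = 53.06 / 27.099 = 1.958 m.

1.958


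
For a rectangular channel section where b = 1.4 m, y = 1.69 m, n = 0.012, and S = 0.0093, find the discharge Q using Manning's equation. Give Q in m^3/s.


For a rectangular channel, the cross-sectional area A = b * y = 1.4 * 1.69 = 2.37 m^2.
The wetted perimeter P = b + 2y = 1.4 + 2*1.69 = 4.78 m.
Hydraulic radius R = A/P = 2.37/4.78 = 0.495 m.
Velocity V = (1/n)*R^(2/3)*S^(1/2) = (1/0.012)*0.495^(2/3)*0.0093^(1/2) = 5.0287 m/s.
Discharge Q = A * V = 2.37 * 5.0287 = 11.898 m^3/s.

11.898


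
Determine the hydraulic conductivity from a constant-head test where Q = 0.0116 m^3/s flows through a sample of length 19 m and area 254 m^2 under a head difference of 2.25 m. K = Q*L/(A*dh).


From K = Q*L / (A*dh):
Numerator: Q*L = 0.0116 * 19 = 0.2204.
Denominator: A*dh = 254 * 2.25 = 571.5.
K = 0.2204 / 571.5 = 0.000386 m/s.

0.000386


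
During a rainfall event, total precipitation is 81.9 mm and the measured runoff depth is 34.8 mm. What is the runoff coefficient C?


The runoff coefficient C = runoff depth / rainfall depth.
C = 34.8 / 81.9
  = 0.4249.

0.4249


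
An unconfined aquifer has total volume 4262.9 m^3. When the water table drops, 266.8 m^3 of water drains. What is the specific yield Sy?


Specific yield Sy = Volume drained / Total volume.
Sy = 266.8 / 4262.9
   = 0.0626.

0.0626


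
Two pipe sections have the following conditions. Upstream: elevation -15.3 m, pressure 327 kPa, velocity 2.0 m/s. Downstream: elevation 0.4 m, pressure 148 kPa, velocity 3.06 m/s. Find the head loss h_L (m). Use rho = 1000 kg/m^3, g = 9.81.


Total head at each section: H = z + p/(rho*g) + V^2/(2g).
H1 = -15.3 + 327*1000/(1000*9.81) + 2.0^2/(2*9.81)
   = -15.3 + 33.333 + 0.2039
   = 18.237 m.
H2 = 0.4 + 148*1000/(1000*9.81) + 3.06^2/(2*9.81)
   = 0.4 + 15.087 + 0.4772
   = 15.964 m.
h_L = H1 - H2 = 18.237 - 15.964 = 2.273 m.

2.273


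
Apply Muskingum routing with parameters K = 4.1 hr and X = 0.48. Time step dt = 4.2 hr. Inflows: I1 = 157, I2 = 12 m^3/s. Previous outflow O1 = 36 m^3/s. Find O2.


Muskingum coefficients:
denom = 2*K*(1-X) + dt = 2*4.1*(1-0.48) + 4.2 = 8.464.
C0 = (dt - 2*K*X)/denom = (4.2 - 2*4.1*0.48)/8.464 = 0.0312.
C1 = (dt + 2*K*X)/denom = (4.2 + 2*4.1*0.48)/8.464 = 0.9612.
C2 = (2*K*(1-X) - dt)/denom = 0.0076.
O2 = C0*I2 + C1*I1 + C2*O1
   = 0.0312*12 + 0.9612*157 + 0.0076*36
   = 151.56 m^3/s.

151.56


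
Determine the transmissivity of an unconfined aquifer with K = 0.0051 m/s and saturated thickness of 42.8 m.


Transmissivity is defined as T = K * h.
T = 0.0051 * 42.8
  = 0.2183 m^2/s.

0.2183


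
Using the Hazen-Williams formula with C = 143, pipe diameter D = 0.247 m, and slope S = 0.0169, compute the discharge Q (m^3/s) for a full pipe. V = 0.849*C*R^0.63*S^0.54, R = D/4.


For a full circular pipe, R = D/4 = 0.247/4 = 0.0617 m.
V = 0.849 * 143 * 0.0617^0.63 * 0.0169^0.54
  = 0.849 * 143 * 0.173022 * 0.110423
  = 2.3196 m/s.
Pipe area A = pi*D^2/4 = pi*0.247^2/4 = 0.0479 m^2.
Q = A * V = 0.0479 * 2.3196 = 0.1111 m^3/s.

0.1111


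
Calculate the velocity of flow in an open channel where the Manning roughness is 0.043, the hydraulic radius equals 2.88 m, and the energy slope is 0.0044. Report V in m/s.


Manning's equation gives V = (1/n) * R^(2/3) * S^(1/2).
First, compute R^(2/3) = 2.88^(2/3) = 2.0242.
Next, S^(1/2) = 0.0044^(1/2) = 0.066332.
Then 1/n = 1/0.043 = 23.26.
V = 23.26 * 2.0242 * 0.066332 = 3.1226 m/s.

3.1226


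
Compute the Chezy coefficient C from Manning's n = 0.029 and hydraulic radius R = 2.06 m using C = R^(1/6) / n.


The Chezy coefficient relates to Manning's n through C = R^(1/6) / n.
R^(1/6) = 2.06^(1/6) = 1.128005.
C = 1.128005 / 0.029 = 38.9 m^(1/2)/s.

38.9


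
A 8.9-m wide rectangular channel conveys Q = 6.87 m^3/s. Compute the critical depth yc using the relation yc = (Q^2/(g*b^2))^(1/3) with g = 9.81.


Using yc = (Q^2 / (g * b^2))^(1/3):
Q^2 = 6.87^2 = 47.2.
g * b^2 = 9.81 * 8.9^2 = 9.81 * 79.21 = 777.05.
Q^2 / (g*b^2) = 47.2 / 777.05 = 0.0607.
yc = 0.0607^(1/3) = 0.3931 m.

0.3931


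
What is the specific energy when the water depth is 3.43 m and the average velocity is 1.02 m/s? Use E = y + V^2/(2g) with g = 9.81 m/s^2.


Specific energy E = y + V^2/(2g).
Velocity head = V^2/(2g) = 1.02^2 / (2*9.81) = 1.0404 / 19.62 = 0.053 m.
E = 3.43 + 0.053 = 3.483 m.

3.483


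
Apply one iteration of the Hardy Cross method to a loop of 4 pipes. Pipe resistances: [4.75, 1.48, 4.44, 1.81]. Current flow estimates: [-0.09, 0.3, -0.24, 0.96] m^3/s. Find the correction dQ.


Numerator terms (r*Q*|Q|): 4.75*-0.09*|-0.09| = -0.0385; 1.48*0.3*|0.3| = 0.1332; 4.44*-0.24*|-0.24| = -0.2557; 1.81*0.96*|0.96| = 1.6681.
Sum of numerator = 1.5071.
Denominator terms (r*|Q|): 4.75*|-0.09| = 0.4275; 1.48*|0.3| = 0.444; 4.44*|-0.24| = 1.0656; 1.81*|0.96| = 1.7376.
2 * sum of denominator = 2 * 3.6747 = 7.3494.
dQ = -1.5071 / 7.3494 = -0.2051 m^3/s.

-0.2051
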